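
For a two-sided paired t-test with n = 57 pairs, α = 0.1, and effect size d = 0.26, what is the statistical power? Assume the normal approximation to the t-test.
Power ≈ 0.62

Power calculation (paired t-test, normal approximation):
z_β = d · √n - z_{α/2}
z_β = 0.26 · √57 - 1.645
z_β = 0.26 · 7.550 - 1.645
z_β = 0.318

Power = Φ(z_β) = Φ(0.318) ≈ 0.625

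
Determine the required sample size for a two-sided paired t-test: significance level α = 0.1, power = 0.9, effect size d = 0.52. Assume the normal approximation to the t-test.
n = 32 pairs

Sample size formula (paired t-test, normal approximation):
n = ((z_{α/2} + z_β) / d)²

z_{α/2} = 1.645 (for α = 0.1, two-sided)
z_β = 1.282 (for power = 0.9)
d = 0.52

n = ((1.645 + 1.282) / 0.52)²
n = (5.629)²
n ≈ 31.69
Round up to the next whole number: n = 32 pairs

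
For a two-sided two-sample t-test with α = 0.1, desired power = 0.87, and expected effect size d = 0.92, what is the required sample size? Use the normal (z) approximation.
n = 19 per group

Sample size formula (two-sample t-test, normal approximation):
n = 2 · ((z_{α/2} + z_β) / d)²

z_{α/2} = 1.645 (for α = 0.1, two-sided)
z_β = 1.126 (for power = 0.87)
d = 0.92

n = 2 · ((1.645 + 1.126) / 0.92)²
n = 2 · (3.012)²
n ≈ 18.14
Round up to the next whole number: n = 19 per group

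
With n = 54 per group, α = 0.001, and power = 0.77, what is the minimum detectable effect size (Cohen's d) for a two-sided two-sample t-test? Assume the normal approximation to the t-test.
d ≈ 0.78

Minimum detectable effect (two-sample t-test, normal approximation):
d = (z_{α/2} + z_β) / √(n/2)
d = (3.291 + 0.739) / √(54/2)
d = 4.029 / 5.196
d ≈ 0.78

By Cohen's convention (0.2 small / 0.5 medium / 0.8 large): medium effect.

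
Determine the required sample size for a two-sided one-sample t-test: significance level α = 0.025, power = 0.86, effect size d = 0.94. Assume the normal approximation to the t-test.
n = 13

Sample size formula (one-sample t-test, normal approximation):
n = ((z_{α/2} + z_β) / d)²

z_{α/2} = 2.241 (for α = 0.025, two-sided)
z_β = 1.080 (for power = 0.86)
d = 0.94

n = ((2.241 + 1.080) / 0.94)²
n = (3.533)²
n ≈ 12.48
Round up to the next whole number: n = 13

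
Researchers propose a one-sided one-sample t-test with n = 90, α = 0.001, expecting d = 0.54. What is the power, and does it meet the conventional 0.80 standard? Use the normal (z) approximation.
Power ≈ 0.98; the study is adequately powered (power ≥ 0.80)

Power calculation (one-sample t-test, normal approximation):
z_β = d · √n - z_α
z_β = 0.54 · √90 - 3.090
z_β = 0.54 · 9.487 - 3.090
z_β = 2.033

Power = Φ(z_β) = Φ(2.033) ≈ 0.979

Effect size d = 0.54 is medium by Cohen's convention (0.2/0.5/0.8).

Threshold: power ≥ 0.80 is conventionally adequate.
Power ≈ 0.98 → the study is adequately powered (power ≥ 0.80).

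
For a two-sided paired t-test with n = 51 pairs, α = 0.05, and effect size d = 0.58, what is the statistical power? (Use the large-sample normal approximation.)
Power ≈ 0.99

Power calculation (paired t-test, normal approximation):
z_β = d · √n - z_{α/2}
z_β = 0.58 · √51 - 1.960
z_β = 0.58 · 7.141 - 1.960
z_β = 2.182

Power = Φ(z_β) = Φ(2.182) ≈ 0.985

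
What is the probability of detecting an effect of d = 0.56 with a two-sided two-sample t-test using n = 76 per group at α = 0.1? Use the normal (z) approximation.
Power ≈ 0.96

Power calculation (two-sample t-test, normal approximation):
z_β = d · √(n/2) - z_{α/2}
z_β = 0.56 · √(76/2) - 1.645
z_β = 0.56 · 6.164 - 1.645
z_β = 1.807

Power = Φ(z_β) = Φ(1.807) ≈ 0.965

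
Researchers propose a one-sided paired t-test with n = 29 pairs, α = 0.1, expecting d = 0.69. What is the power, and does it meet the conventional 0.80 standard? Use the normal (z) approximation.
Power ≈ 0.99; the study is adequately powered (power ≥ 0.80)

Power calculation (paired t-test, normal approximation):
z_β = d · √n - z_α
z_β = 0.69 · √29 - 1.282
z_β = 0.69 · 5.385 - 1.282
z_β = 2.434

Power = Φ(z_β) = Φ(2.434) ≈ 0.993

Effect size d = 0.69 is medium by Cohen's convention (0.2/0.5/0.8).

Threshold: power ≥ 0.80 is conventionally adequate.
Power ≈ 0.99 → the study is adequately powered (power ≥ 0.80).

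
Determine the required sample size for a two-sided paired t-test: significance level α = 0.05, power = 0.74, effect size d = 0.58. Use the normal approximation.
n = 21 pairs

Sample size formula (paired t-test, normal approximation):
n = ((z_{α/2} + z_β) / d)²

z_{α/2} = 1.960 (for α = 0.05, two-sided)
z_β = 0.643 (for power = 0.74)
d = 0.58

n = ((1.960 + 0.643) / 0.58)²
n = (4.488)²
n ≈ 20.14
Round up to the next whole number: n = 21 pairs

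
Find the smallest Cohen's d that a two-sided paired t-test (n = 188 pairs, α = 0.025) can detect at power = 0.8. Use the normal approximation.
d ≈ 0.22

Minimum detectable effect (paired t-test, normal approximation):
d = (z_{α/2} + z_β) / √n
d = (2.241 + 0.842) / √188
d = 3.083 / 13.711
d ≈ 0.22

By Cohen's convention (0.2 small / 0.5 medium / 0.8 large): small effect.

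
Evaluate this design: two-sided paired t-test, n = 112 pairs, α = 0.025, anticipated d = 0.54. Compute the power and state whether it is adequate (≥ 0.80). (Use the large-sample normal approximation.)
Power ≈ 1.00; the study is adequately powered (power ≥ 0.80)

Power calculation (paired t-test, normal approximation):
z_β = d · √n - z_{α/2}
z_β = 0.54 · √112 - 2.241
z_β = 0.54 · 10.583 - 2.241
z_β = 3.473

Power = Φ(z_β) = Φ(3.473) ≈ 1.000

Effect size d = 0.54 is medium by Cohen's convention (0.2/0.5/0.8).

Threshold: power ≥ 0.80 is conventionally adequate.
Power ≈ 1.00 → the study is adequately powered (power ≥ 0.80).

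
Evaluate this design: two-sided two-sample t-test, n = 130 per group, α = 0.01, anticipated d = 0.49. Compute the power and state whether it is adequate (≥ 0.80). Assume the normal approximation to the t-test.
Power ≈ 0.92; the study is adequately powered (power ≥ 0.80)

Power calculation (two-sample t-test, normal approximation):
z_β = d · √(n/2) - z_{α/2}
z_β = 0.49 · √(130/2) - 2.576
z_β = 0.49 · 8.062 - 2.576
z_β = 1.375

Power = Φ(z_β) = Φ(1.375) ≈ 0.915

Effect size d = 0.49 is small by Cohen's convention (0.2/0.5/0.8).

Threshold: power ≥ 0.80 is conventionally adequate.
Power ≈ 0.92 → the study is adequately powered (power ≥ 0.80).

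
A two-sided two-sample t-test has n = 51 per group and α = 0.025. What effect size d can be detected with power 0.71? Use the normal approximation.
d ≈ 0.55

Minimum detectable effect (two-sample t-test, normal approximation):
d = (z_{α/2} + z_β) / √(n/2)
d = (2.241 + 0.553) / √(51/2)
d = 2.795 / 5.050
d ≈ 0.55

By Cohen's convention (0.2 small / 0.5 medium / 0.8 large): medium effect.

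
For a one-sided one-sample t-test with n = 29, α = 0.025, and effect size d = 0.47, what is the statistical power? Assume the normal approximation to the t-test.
Power ≈ 0.72

Power calculation (one-sample t-test, normal approximation):
z_β = d · √n - z_α
z_β = 0.47 · √29 - 1.960
z_β = 0.47 · 5.385 - 1.960
z_β = 0.571

Power = Φ(z_β) = Φ(0.571) ≈ 0.716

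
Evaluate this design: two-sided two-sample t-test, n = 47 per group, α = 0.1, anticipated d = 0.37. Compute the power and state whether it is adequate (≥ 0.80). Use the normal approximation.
Power ≈ 0.56; the study is underpowered (power < 0.80)

Power calculation (two-sample t-test, normal approximation):
z_β = d · √(n/2) - z_{α/2}
z_β = 0.37 · √(47/2) - 1.645
z_β = 0.37 · 4.848 - 1.645
z_β = 0.149

Power = Φ(z_β) = Φ(0.149) ≈ 0.559

Effect size d = 0.37 is small by Cohen's convention (0.2/0.5/0.8).

Threshold: power ≥ 0.80 is conventionally adequate.
Power ≈ 0.56 → the study is underpowered (power < 0.80).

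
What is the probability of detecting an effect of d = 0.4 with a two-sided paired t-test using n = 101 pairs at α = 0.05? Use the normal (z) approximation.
Power ≈ 0.98

Power calculation (paired t-test, normal approximation):
z_β = d · √n - z_{α/2}
z_β = 0.4 · √101 - 1.960
z_β = 0.4 · 10.050 - 1.960
z_β = 2.060

Power = Φ(z_β) = Φ(2.060) ≈ 0.980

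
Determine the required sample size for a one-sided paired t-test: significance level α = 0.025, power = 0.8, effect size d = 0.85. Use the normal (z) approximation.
n = 11 pairs

Sample size formula (paired t-test, normal approximation):
n = ((z_α + z_β) / d)²

z_α = 1.960 (for α = 0.025, one-sided)
z_β = 0.842 (for power = 0.8)
d = 0.85

n = ((1.960 + 0.842) / 0.85)²
n = (3.296)²
n ≈ 10.86
Round up to the next whole number: n = 11 pairs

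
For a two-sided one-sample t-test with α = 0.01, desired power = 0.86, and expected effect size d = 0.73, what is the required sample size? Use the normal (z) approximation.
n = 26

Sample size formula (one-sample t-test, normal approximation):
n = ((z_{α/2} + z_β) / d)²

z_{α/2} = 2.576 (for α = 0.01, two-sided)
z_β = 1.080 (for power = 0.86)
d = 0.73

n = ((2.576 + 1.080) / 0.73)²
n = (5.008)²
n ≈ 25.08
Round up to the next whole number: n = 26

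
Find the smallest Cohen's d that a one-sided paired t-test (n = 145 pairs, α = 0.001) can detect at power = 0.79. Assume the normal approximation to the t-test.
d ≈ 0.32

Minimum detectable effect (paired t-test, normal approximation):
d = (z_α + z_β) / √n
d = (3.090 + 0.806) / √145
d = 3.897 / 12.042
d ≈ 0.32

By Cohen's convention (0.2 small / 0.5 medium / 0.8 large): small effect.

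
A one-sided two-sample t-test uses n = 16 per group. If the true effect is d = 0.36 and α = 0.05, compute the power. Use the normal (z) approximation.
Power ≈ 0.27

Power calculation (two-sample t-test, normal approximation):
z_β = d · √(n/2) - z_α
z_β = 0.36 · √(16/2) - 1.645
z_β = 0.36 · 2.828 - 1.645
z_β = -0.627

Power = Φ(z_β) = Φ(-0.627) ≈ 0.265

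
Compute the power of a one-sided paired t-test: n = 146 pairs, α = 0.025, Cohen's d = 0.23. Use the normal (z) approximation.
Power ≈ 0.79

Power calculation (paired t-test, normal approximation):
z_β = d · √n - z_α
z_β = 0.23 · √146 - 1.960
z_β = 0.23 · 12.083 - 1.960
z_β = 0.819

Power = Φ(z_β) = Φ(0.819) ≈ 0.794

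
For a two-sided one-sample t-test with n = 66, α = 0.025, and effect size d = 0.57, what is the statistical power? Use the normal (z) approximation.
Power ≈ 0.99

Power calculation (one-sample t-test, normal approximation):
z_β = d · √n - z_{α/2}
z_β = 0.57 · √66 - 2.241
z_β = 0.57 · 8.124 - 2.241
z_β = 2.389

Power = Φ(z_β) = Φ(2.389) ≈ 0.992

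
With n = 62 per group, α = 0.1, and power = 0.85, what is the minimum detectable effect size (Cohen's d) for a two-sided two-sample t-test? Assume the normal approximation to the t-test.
d ≈ 0.48

Minimum detectable effect (two-sample t-test, normal approximation):
d = (z_{α/2} + z_β) / √(n/2)
d = (1.645 + 1.036) / √(62/2)
d = 2.681 / 5.568
d ≈ 0.48

By Cohen's convention (0.2 small / 0.5 medium / 0.8 large): small effect.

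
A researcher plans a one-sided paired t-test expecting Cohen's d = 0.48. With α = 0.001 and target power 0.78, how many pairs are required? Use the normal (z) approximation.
n = 65 pairs

Sample size formula (paired t-test, normal approximation):
n = ((z_α + z_β) / d)²

z_α = 3.090 (for α = 0.001, one-sided)
z_β = 0.772 (for power = 0.78)
d = 0.48

n = ((3.090 + 0.772) / 0.48)²
n = (8.046)²
n ≈ 64.74
Round up to the next whole number: n = 65 pairs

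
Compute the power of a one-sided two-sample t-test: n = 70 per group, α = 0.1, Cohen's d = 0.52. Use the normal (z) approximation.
Power ≈ 0.96

Power calculation (two-sample t-test, normal approximation):
z_β = d · √(n/2) - z_α
z_β = 0.52 · √(70/2) - 1.282
z_β = 0.52 · 5.916 - 1.282
z_β = 1.795

Power = Φ(z_β) = Φ(1.795) ≈ 0.964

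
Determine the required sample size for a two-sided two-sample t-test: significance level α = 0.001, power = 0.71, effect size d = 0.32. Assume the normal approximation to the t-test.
n = 289 per group

Sample size formula (two-sample t-test, normal approximation):
n = 2 · ((z_{α/2} + z_β) / d)²

z_{α/2} = 3.291 (for α = 0.001, two-sided)
z_β = 0.553 (for power = 0.71)
d = 0.32

n = 2 · ((3.291 + 0.553) / 0.32)²
n = 2 · (12.013)²
n ≈ 288.62
Round up to the next whole number: n = 289 per group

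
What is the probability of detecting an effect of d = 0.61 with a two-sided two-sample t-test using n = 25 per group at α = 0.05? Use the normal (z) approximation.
Power ≈ 0.58

Power calculation (two-sample t-test, normal approximation):
z_β = d · √(n/2) - z_{α/2}
z_β = 0.61 · √(25/2) - 1.960
z_β = 0.61 · 3.536 - 1.960
z_β = 0.197

Power = Φ(z_β) = Φ(0.197) ≈ 0.578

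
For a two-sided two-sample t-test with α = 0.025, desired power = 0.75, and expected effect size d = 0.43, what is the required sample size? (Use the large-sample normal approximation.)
n = 92 per group

Sample size formula (two-sample t-test, normal approximation):
n = 2 · ((z_{α/2} + z_β) / d)²

z_{α/2} = 2.241 (for α = 0.025, two-sided)
z_β = 0.674 (for power = 0.75)
d = 0.43

n = 2 · ((2.241 + 0.674) / 0.43)²
n = 2 · (6.779)²
n ≈ 91.91
Round up to the next whole number: n = 92 per group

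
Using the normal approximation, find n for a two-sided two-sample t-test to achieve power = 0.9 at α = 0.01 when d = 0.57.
n = 92 per group

Sample size formula (two-sample t-test, normal approximation):
n = 2 · ((z_{α/2} + z_β) / d)²

z_{α/2} = 2.576 (for α = 0.01, two-sided)
z_β = 1.282 (for power = 0.9)
d = 0.57

n = 2 · ((2.576 + 1.282) / 0.57)²
n = 2 · (6.768)²
n ≈ 91.61
Round up to the next whole number: n = 92 per group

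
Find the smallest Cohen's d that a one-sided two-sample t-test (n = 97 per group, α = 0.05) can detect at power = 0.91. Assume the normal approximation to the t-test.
d ≈ 0.43

Minimum detectable effect (two-sample t-test, normal approximation):
d = (z_α + z_β) / √(n/2)
d = (1.645 + 1.341) / √(97/2)
d = 2.986 / 6.964
d ≈ 0.43

By Cohen's convention (0.2 small / 0.5 medium / 0.8 large): small effect.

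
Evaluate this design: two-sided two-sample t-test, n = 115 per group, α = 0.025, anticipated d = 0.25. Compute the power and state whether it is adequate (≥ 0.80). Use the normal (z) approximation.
Power ≈ 0.36; the study is underpowered (power < 0.80)

Power calculation (two-sample t-test, normal approximation):
z_β = d · √(n/2) - z_{α/2}
z_β = 0.25 · √(115/2) - 2.241
z_β = 0.25 · 7.583 - 2.241
z_β = -0.346

Power = Φ(z_β) = Φ(-0.346) ≈ 0.365

Effect size d = 0.25 is small by Cohen's convention (0.2/0.5/0.8).

Threshold: power ≥ 0.80 is conventionally adequate.
Power ≈ 0.36 → the study is underpowered (power < 0.80).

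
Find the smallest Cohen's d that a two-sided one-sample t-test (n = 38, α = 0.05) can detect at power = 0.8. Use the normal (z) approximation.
d ≈ 0.45

Minimum detectable effect (one-sample t-test, normal approximation):
d = (z_{α/2} + z_β) / √n
d = (1.960 + 0.842) / √38
d = 2.802 / 6.164
d ≈ 0.45

By Cohen's convention (0.2 small / 0.5 medium / 0.8 large): small effect.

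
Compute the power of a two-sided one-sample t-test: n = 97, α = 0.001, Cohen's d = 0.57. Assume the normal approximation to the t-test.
Power ≈ 0.99

Power calculation (one-sample t-test, normal approximation):
z_β = d · √n - z_{α/2}
z_β = 0.57 · √97 - 3.291
z_β = 0.57 · 9.849 - 3.291
z_β = 2.323

Power = Φ(z_β) = Φ(2.323) ≈ 0.990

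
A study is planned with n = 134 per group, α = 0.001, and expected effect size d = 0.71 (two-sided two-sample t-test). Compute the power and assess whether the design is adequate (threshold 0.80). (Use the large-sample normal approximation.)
Power ≈ 0.99; the study is adequately powered (power ≥ 0.80)

Power calculation (two-sample t-test, normal approximation):
z_β = d · √(n/2) - z_{α/2}
z_β = 0.71 · √(134/2) - 3.291
z_β = 0.71 · 8.185 - 3.291
z_β = 2.521

Power = Φ(z_β) = Φ(2.521) ≈ 0.994

Effect size d = 0.71 is medium by Cohen's convention (0.2/0.5/0.8).

Threshold: power ≥ 0.80 is conventionally adequate.
Power ≈ 0.99 → the study is adequately powered (power ≥ 0.80).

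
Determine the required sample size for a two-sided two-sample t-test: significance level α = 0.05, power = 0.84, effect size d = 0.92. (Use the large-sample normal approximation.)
n = 21 per group

Sample size formula (two-sample t-test, normal approximation):
n = 2 · ((z_{α/2} + z_β) / d)²

z_{α/2} = 1.960 (for α = 0.05, two-sided)
z_β = 0.994 (for power = 0.84)
d = 0.92

n = 2 · ((1.960 + 0.994) / 0.92)²
n = 2 · (3.211)²
n ≈ 20.62
Round up to the next whole number: n = 21 per group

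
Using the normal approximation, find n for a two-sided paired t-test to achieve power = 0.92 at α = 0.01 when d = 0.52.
n = 59 pairs

Sample size formula (paired t-test, normal approximation):
n = ((z_{α/2} + z_β) / d)²

z_{α/2} = 2.576 (for α = 0.01, two-sided)
z_β = 1.405 (for power = 0.92)
d = 0.52

n = ((2.576 + 1.405) / 0.52)²
n = (7.656)²
n ≈ 58.61
Round up to the next whole number: n = 59 pairs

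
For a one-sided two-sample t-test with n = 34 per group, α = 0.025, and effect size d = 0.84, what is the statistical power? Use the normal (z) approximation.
Power ≈ 0.93

Power calculation (two-sample t-test, normal approximation):
z_β = d · √(n/2) - z_α
z_β = 0.84 · √(34/2) - 1.960
z_β = 0.84 · 4.123 - 1.960
z_β = 1.503

Power = Φ(z_β) = Φ(1.503) ≈ 0.934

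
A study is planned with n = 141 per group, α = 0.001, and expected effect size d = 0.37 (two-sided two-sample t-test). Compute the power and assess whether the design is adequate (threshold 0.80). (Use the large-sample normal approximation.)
Power ≈ 0.43; the study is underpowered (power < 0.80)

Power calculation (two-sample t-test, normal approximation):
z_β = d · √(n/2) - z_{α/2}
z_β = 0.37 · √(141/2) - 3.291
z_β = 0.37 · 8.396 - 3.291
z_β = -0.184

Power = Φ(z_β) = Φ(-0.184) ≈ 0.427

Effect size d = 0.37 is small by Cohen's convention (0.2/0.5/0.8).

Threshold: power ≥ 0.80 is conventionally adequate.
Power ≈ 0.43 → the study is underpowered (power < 0.80).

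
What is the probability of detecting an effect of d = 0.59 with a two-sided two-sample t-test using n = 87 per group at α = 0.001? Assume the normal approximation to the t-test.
Power ≈ 0.73

Power calculation (two-sample t-test, normal approximation):
z_β = d · √(n/2) - z_{α/2}
z_β = 0.59 · √(87/2) - 3.291
z_β = 0.59 · 6.595 - 3.291
z_β = 0.601

Power = Φ(z_β) = Φ(0.601) ≈ 0.726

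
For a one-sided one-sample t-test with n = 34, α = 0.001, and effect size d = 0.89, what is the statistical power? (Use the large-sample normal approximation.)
Power ≈ 0.98

Power calculation (one-sample t-test, normal approximation):
z_β = d · √n - z_α
z_β = 0.89 · √34 - 3.090
z_β = 0.89 · 5.831 - 3.090
z_β = 2.099

Power = Φ(z_β) = Φ(2.099) ≈ 0.982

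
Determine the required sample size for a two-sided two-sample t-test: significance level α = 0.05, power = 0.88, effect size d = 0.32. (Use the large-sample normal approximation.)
n = 192 per group

Sample size formula (two-sample t-test, normal approximation):
n = 2 · ((z_{α/2} + z_β) / d)²

z_{α/2} = 1.960 (for α = 0.05, two-sided)
z_β = 1.175 (for power = 0.88)
d = 0.32

n = 2 · ((1.960 + 1.175) / 0.32)²
n = 2 · (9.797)²
n ≈ 191.96
Round up to the next whole number: n = 192 per group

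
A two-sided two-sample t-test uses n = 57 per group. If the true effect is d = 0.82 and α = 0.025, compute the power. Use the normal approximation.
Power ≈ 0.98

Power calculation (two-sample t-test, normal approximation):
z_β = d · √(n/2) - z_{α/2}
z_β = 0.82 · √(57/2) - 2.241
z_β = 0.82 · 5.339 - 2.241
z_β = 2.136

Power = Φ(z_β) = Φ(2.136) ≈ 0.984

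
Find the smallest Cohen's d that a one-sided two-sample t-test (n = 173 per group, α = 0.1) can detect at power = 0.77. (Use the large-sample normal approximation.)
d ≈ 0.22

Minimum detectable effect (two-sample t-test, normal approximation):
d = (z_α + z_β) / √(n/2)
d = (1.282 + 0.739) / √(173/2)
d = 2.020 / 9.301
d ≈ 0.22

By Cohen's convention (0.2 small / 0.5 medium / 0.8 large): small effect.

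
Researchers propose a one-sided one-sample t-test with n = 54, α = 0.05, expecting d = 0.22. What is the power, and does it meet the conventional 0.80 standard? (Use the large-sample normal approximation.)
Power ≈ 0.49; the study is underpowered (power < 0.80)

Power calculation (one-sample t-test, normal approximation):
z_β = d · √n - z_α
z_β = 0.22 · √54 - 1.645
z_β = 0.22 · 7.348 - 1.645
z_β = -0.028

Power = Φ(z_β) = Φ(-0.028) ≈ 0.489

Effect size d = 0.22 is small by Cohen's convention (0.2/0.5/0.8).

Threshold: power ≥ 0.80 is conventionally adequate.
Power ≈ 0.49 → the study is underpowered (power < 0.80).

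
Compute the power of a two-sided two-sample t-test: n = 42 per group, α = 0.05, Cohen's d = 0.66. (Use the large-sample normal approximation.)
Power ≈ 0.86

Power calculation (two-sample t-test, normal approximation):
z_β = d · √(n/2) - z_{α/2}
z_β = 0.66 · √(42/2) - 1.960
z_β = 0.66 · 4.583 - 1.960
z_β = 1.065

Power = Φ(z_β) = Φ(1.065) ≈ 0.856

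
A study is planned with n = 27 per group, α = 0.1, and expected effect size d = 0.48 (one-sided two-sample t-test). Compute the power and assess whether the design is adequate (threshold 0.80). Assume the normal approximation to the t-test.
Power ≈ 0.69; the study is underpowered (power < 0.80)

Power calculation (two-sample t-test, normal approximation):
z_β = d · √(n/2) - z_α
z_β = 0.48 · √(27/2) - 1.282
z_β = 0.48 · 3.674 - 1.282
z_β = 0.482

Power = Φ(z_β) = Φ(0.482) ≈ 0.685

Effect size d = 0.48 is small by Cohen's convention (0.2/0.5/0.8).

Threshold: power ≥ 0.80 is conventionally adequate.
Power ≈ 0.69 → the study is underpowered (power < 0.80).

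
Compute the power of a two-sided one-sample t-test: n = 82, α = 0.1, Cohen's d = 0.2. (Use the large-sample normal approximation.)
Power ≈ 0.57

Power calculation (one-sample t-test, normal approximation):
z_β = d · √n - z_{α/2}
z_β = 0.2 · √82 - 1.645
z_β = 0.2 · 9.055 - 1.645
z_β = 0.166

Power = Φ(z_β) = Φ(0.166) ≈ 0.566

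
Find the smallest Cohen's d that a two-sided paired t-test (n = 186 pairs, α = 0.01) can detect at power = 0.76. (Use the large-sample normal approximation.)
d ≈ 0.24

Minimum detectable effect (paired t-test, normal approximation):
d = (z_{α/2} + z_β) / √n
d = (2.576 + 0.706) / √186
d = 3.282 / 13.638
d ≈ 0.24

By Cohen's convention (0.2 small / 0.5 medium / 0.8 large): small effect.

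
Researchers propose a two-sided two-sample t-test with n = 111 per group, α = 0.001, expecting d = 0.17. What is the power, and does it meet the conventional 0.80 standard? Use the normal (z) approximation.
Power ≈ 0.02; the study is underpowered (power < 0.80)

Power calculation (two-sample t-test, normal approximation):
z_β = d · √(n/2) - z_{α/2}
z_β = 0.17 · √(111/2) - 3.291
z_β = 0.17 · 7.450 - 3.291
z_β = -2.024

Power = Φ(z_β) = Φ(-2.024) ≈ 0.021

Effect size d = 0.17 is very small by Cohen's convention (0.2/0.5/0.8).

Threshold: power ≥ 0.80 is conventionally adequate.
Power ≈ 0.02 → the study is underpowered (power < 0.80).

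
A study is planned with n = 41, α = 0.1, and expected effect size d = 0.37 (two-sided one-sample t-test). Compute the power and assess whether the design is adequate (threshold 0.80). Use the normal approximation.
Power ≈ 0.77; the study is underpowered (power < 0.80)

Power calculation (one-sample t-test, normal approximation):
z_β = d · √n - z_{α/2}
z_β = 0.37 · √41 - 1.645
z_β = 0.37 · 6.403 - 1.645
z_β = 0.724

Power = Φ(z_β) = Φ(0.724) ≈ 0.766

Effect size d = 0.37 is small by Cohen's convention (0.2/0.5/0.8).

Threshold: power ≥ 0.80 is conventionally adequate.
Power ≈ 0.77 → the study is underpowered (power < 0.80).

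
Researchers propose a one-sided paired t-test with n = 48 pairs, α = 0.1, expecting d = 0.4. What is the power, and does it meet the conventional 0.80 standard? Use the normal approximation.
Power ≈ 0.93; the study is adequately powered (power ≥ 0.80)

Power calculation (paired t-test, normal approximation):
z_β = d · √n - z_α
z_β = 0.4 · √48 - 1.282
z_β = 0.4 · 6.928 - 1.282
z_β = 1.490

Power = Φ(z_β) = Φ(1.490) ≈ 0.932

Effect size d = 0.4 is small by Cohen's convention (0.2/0.5/0.8).

Threshold: power ≥ 0.80 is conventionally adequate.
Power ≈ 0.93 → the study is adequately powered (power ≥ 0.80).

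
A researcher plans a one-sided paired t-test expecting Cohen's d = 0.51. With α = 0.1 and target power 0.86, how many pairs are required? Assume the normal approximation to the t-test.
n = 22 pairs

Sample size formula (paired t-test, normal approximation):
n = ((z_α + z_β) / d)²

z_α = 1.282 (for α = 0.1, one-sided)
z_β = 1.080 (for power = 0.86)
d = 0.51

n = ((1.282 + 1.080) / 0.51)²
n = (4.631)²
n ≈ 21.45
Round up to the next whole number: n = 22 pairs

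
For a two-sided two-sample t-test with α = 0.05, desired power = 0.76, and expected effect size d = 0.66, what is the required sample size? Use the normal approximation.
n = 33 per group

Sample size formula (two-sample t-test, normal approximation):
n = 2 · ((z_{α/2} + z_β) / d)²

z_{α/2} = 1.960 (for α = 0.05, two-sided)
z_β = 0.706 (for power = 0.76)
d = 0.66

n = 2 · ((1.960 + 0.706) / 0.66)²
n = 2 · (4.039)²
n ≈ 32.63
Round up to the next whole number: n = 33 per group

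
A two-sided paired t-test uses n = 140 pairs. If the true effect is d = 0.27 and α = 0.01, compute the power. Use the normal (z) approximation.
Power ≈ 0.73

Power calculation (paired t-test, normal approximation):
z_β = d · √n - z_{α/2}
z_β = 0.27 · √140 - 2.576
z_β = 0.27 · 11.832 - 2.576
z_β = 0.619

Power = Φ(z_β) = Φ(0.619) ≈ 0.732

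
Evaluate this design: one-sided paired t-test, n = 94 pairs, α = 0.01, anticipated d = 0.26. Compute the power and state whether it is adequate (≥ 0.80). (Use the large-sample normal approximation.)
Power ≈ 0.58; the study is underpowered (power < 0.80)

Power calculation (paired t-test, normal approximation):
z_β = d · √n - z_α
z_β = 0.26 · √94 - 2.326
z_β = 0.26 · 9.695 - 2.326
z_β = 0.194

Power = Φ(z_β) = Φ(0.194) ≈ 0.577

Effect size d = 0.26 is small by Cohen's convention (0.2/0.5/0.8).

Threshold: power ≥ 0.80 is conventionally adequate.
Power ≈ 0.58 → the study is underpowered (power < 0.80).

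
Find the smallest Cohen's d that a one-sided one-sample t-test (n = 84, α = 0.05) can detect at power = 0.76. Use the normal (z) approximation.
d ≈ 0.26

Minimum detectable effect (one-sample t-test, normal approximation):
d = (z_α + z_β) / √n
d = (1.645 + 0.706) / √84
d = 2.351 / 9.165
d ≈ 0.26

By Cohen's convention (0.2 small / 0.5 medium / 0.8 large): small effect.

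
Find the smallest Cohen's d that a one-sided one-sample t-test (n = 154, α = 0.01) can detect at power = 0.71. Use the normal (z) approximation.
d ≈ 0.23

Minimum detectable effect (one-sample t-test, normal approximation):
d = (z_α + z_β) / √n
d = (2.326 + 0.553) / √154
d = 2.880 / 12.410
d ≈ 0.23

By Cohen's convention (0.2 small / 0.5 medium / 0.8 large): small effect.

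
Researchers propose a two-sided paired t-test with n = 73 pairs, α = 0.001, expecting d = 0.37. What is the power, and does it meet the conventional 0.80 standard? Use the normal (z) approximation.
Power ≈ 0.45; the study is underpowered (power < 0.80)

Power calculation (paired t-test, normal approximation):
z_β = d · √n - z_{α/2}
z_β = 0.37 · √73 - 3.291
z_β = 0.37 · 8.544 - 3.291
z_β = -0.129

Power = Φ(z_β) = Φ(-0.129) ≈ 0.449

Effect size d = 0.37 is small by Cohen's convention (0.2/0.5/0.8).

Threshold: power ≥ 0.80 is conventionally adequate.
Power ≈ 0.45 → the study is underpowered (power < 0.80).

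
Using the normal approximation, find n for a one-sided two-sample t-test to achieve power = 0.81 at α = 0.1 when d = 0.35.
n = 77 per group

Sample size formula (two-sample t-test, normal approximation):
n = 2 · ((z_α + z_β) / d)²

z_α = 1.282 (for α = 0.1, one-sided)
z_β = 0.878 (for power = 0.81)
d = 0.35

n = 2 · ((1.282 + 0.878) / 0.35)²
n = 2 · (6.171)²
n ≈ 76.16
Round up to the next whole number: n = 77 per group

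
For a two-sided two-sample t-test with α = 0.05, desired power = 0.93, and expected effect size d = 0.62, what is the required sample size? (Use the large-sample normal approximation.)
n = 62 per group

Sample size formula (two-sample t-test, normal approximation):
n = 2 · ((z_{α/2} + z_β) / d)²

z_{α/2} = 1.960 (for α = 0.05, two-sided)
z_β = 1.476 (for power = 0.93)
d = 0.62

n = 2 · ((1.960 + 1.476) / 0.62)²
n = 2 · (5.542)²
n ≈ 61.43
Round up to the next whole number: n = 62 per group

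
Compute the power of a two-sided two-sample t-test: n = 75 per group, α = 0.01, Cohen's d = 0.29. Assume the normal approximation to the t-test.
Power ≈ 0.21

Power calculation (two-sample t-test, normal approximation):
z_β = d · √(n/2) - z_{α/2}
z_β = 0.29 · √(75/2) - 2.576
z_β = 0.29 · 6.124 - 2.576
z_β = -0.800

Power = Φ(z_β) = Φ(-0.800) ≈ 0.212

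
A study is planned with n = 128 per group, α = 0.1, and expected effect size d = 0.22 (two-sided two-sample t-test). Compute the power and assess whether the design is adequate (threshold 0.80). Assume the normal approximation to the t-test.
Power ≈ 0.55; the study is underpowered (power < 0.80)

Power calculation (two-sample t-test, normal approximation):
z_β = d · √(n/2) - z_{α/2}
z_β = 0.22 · √(128/2) - 1.645
z_β = 0.22 · 8.000 - 1.645
z_β = 0.115

Power = Φ(z_β) = Φ(0.115) ≈ 0.546

Effect size d = 0.22 is small by Cohen's convention (0.2/0.5/0.8).

Threshold: power ≥ 0.80 is conventionally adequate.
Power ≈ 0.55 → the study is underpowered (power < 0.80).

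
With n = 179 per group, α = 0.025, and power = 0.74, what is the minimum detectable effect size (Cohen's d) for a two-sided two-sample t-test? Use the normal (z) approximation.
d ≈ 0.30

Minimum detectable effect (two-sample t-test, normal approximation):
d = (z_{α/2} + z_β) / √(n/2)
d = (2.241 + 0.643) / √(179/2)
d = 2.885 / 9.460
d ≈ 0.30

By Cohen's convention (0.2 small / 0.5 medium / 0.8 large): small effect.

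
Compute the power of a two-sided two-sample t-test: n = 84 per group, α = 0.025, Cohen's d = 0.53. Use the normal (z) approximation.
Power ≈ 0.88

Power calculation (two-sample t-test, normal approximation):
z_β = d · √(n/2) - z_{α/2}
z_β = 0.53 · √(84/2) - 2.241
z_β = 0.53 · 6.481 - 2.241
z_β = 1.193

Power = Φ(z_β) = Φ(1.193) ≈ 0.884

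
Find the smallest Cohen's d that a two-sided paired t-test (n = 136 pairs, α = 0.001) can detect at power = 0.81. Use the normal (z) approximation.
d ≈ 0.36

Minimum detectable effect (paired t-test, normal approximation):
d = (z_{α/2} + z_β) / √n
d = (3.291 + 0.878) / √136
d = 4.168 / 11.662
d ≈ 0.36

By Cohen's convention (0.2 small / 0.5 medium / 0.8 large): small effect.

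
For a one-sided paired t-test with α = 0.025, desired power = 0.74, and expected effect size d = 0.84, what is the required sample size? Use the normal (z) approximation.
n = 10 pairs

Sample size formula (paired t-test, normal approximation):
n = ((z_α + z_β) / d)²

z_α = 1.960 (for α = 0.025, one-sided)
z_β = 0.643 (for power = 0.74)
d = 0.84

n = ((1.960 + 0.643) / 0.84)²
n = (3.099)²
n ≈ 9.60
Round up to the next whole number: n = 10 pairs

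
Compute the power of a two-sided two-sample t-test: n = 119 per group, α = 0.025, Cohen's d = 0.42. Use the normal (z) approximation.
Power ≈ 0.84

Power calculation (two-sample t-test, normal approximation):
z_β = d · √(n/2) - z_{α/2}
z_β = 0.42 · √(119/2) - 2.241
z_β = 0.42 · 7.714 - 2.241
z_β = 0.998

Power = Φ(z_β) = Φ(0.998) ≈ 0.841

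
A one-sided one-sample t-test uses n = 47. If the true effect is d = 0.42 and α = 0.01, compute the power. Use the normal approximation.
Power ≈ 0.71

Power calculation (one-sample t-test, normal approximation):
z_β = d · √n - z_α
z_β = 0.42 · √47 - 2.326
z_β = 0.42 · 6.856 - 2.326
z_β = 0.553

Power = Φ(z_β) = Φ(0.553) ≈ 0.710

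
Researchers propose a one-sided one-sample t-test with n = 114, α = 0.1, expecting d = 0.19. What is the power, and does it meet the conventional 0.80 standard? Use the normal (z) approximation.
Power ≈ 0.77; the study is underpowered (power < 0.80)

Power calculation (one-sample t-test, normal approximation):
z_β = d · √n - z_α
z_β = 0.19 · √114 - 1.282
z_β = 0.19 · 10.677 - 1.282
z_β = 0.747

Power = Φ(z_β) = Φ(0.747) ≈ 0.772

Effect size d = 0.19 is very small by Cohen's convention (0.2/0.5/0.8).

Threshold: power ≥ 0.80 is conventionally adequate.
Power ≈ 0.77 → the study is underpowered (power < 0.80).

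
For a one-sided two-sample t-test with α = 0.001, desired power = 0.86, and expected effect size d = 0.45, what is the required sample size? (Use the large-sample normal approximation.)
n = 172 per group

Sample size formula (two-sample t-test, normal approximation):
n = 2 · ((z_α + z_β) / d)²

z_α = 3.090 (for α = 0.001, one-sided)
z_β = 1.080 (for power = 0.86)
d = 0.45

n = 2 · ((3.090 + 1.080) / 0.45)²
n = 2 · (9.267)²
n ≈ 171.75
Round up to the next whole number: n = 172 per group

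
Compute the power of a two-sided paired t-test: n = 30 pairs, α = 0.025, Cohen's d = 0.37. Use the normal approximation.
Power ≈ 0.41

Power calculation (paired t-test, normal approximation):
z_β = d · √n - z_{α/2}
z_β = 0.37 · √30 - 2.241
z_β = 0.37 · 5.477 - 2.241
z_β = -0.215

Power = Φ(z_β) = Φ(-0.215) ≈ 0.415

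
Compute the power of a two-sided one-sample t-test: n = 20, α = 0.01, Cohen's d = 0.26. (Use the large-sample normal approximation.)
Power ≈ 0.08

Power calculation (one-sample t-test, normal approximation):
z_β = d · √n - z_{α/2}
z_β = 0.26 · √20 - 2.576
z_β = 0.26 · 4.472 - 2.576
z_β = -1.413

Power = Φ(z_β) = Φ(-1.413) ≈ 0.079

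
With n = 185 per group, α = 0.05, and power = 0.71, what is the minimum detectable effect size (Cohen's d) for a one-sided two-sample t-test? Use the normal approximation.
d ≈ 0.23

Minimum detectable effect (two-sample t-test, normal approximation):
d = (z_α + z_β) / √(n/2)
d = (1.645 + 0.553) / √(185/2)
d = 2.198 / 9.618
d ≈ 0.23

By Cohen's convention (0.2 small / 0.5 medium / 0.8 large): small effect.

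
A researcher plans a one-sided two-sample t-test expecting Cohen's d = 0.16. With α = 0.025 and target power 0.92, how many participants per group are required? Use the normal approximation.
n = 885 per group

Sample size formula (two-sample t-test, normal approximation):
n = 2 · ((z_α + z_β) / d)²

z_α = 1.960 (for α = 0.025, one-sided)
z_β = 1.405 (for power = 0.92)
d = 0.16

n = 2 · ((1.960 + 1.405) / 0.16)²
n = 2 · (21.031)²
n ≈ 884.61
Round up to the next whole number: n = 885 per group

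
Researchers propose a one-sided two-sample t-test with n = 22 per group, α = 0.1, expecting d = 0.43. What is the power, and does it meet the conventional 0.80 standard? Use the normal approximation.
Power ≈ 0.56; the study is underpowered (power < 0.80)

Power calculation (two-sample t-test, normal approximation):
z_β = d · √(n/2) - z_α
z_β = 0.43 · √(22/2) - 1.282
z_β = 0.43 · 3.317 - 1.282
z_β = 0.145

Power = Φ(z_β) = Φ(0.145) ≈ 0.557

Effect size d = 0.43 is small by Cohen's convention (0.2/0.5/0.8).

Threshold: power ≥ 0.80 is conventionally adequate.
Power ≈ 0.56 → the study is underpowered (power < 0.80).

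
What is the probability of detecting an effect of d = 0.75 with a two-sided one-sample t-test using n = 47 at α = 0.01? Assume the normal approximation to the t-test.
Power ≈ 0.99

Power calculation (one-sample t-test, normal approximation):
z_β = d · √n - z_{α/2}
z_β = 0.75 · √47 - 2.576
z_β = 0.75 · 6.856 - 2.576
z_β = 2.566

Power = Φ(z_β) = Φ(2.566) ≈ 0.995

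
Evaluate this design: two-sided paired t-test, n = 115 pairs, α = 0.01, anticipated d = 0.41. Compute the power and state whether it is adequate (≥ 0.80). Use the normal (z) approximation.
Power ≈ 0.97; the study is adequately powered (power ≥ 0.80)

Power calculation (paired t-test, normal approximation):
z_β = d · √n - z_{α/2}
z_β = 0.41 · √115 - 2.576
z_β = 0.41 · 10.724 - 2.576
z_β = 1.821

Power = Φ(z_β) = Φ(1.821) ≈ 0.966

Effect size d = 0.41 is small by Cohen's convention (0.2/0.5/0.8).

Threshold: power ≥ 0.80 is conventionally adequate.
Power ≈ 0.97 → the study is adequately powered (power ≥ 0.80).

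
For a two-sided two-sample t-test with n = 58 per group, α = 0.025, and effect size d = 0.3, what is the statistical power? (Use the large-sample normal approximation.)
Power ≈ 0.27

Power calculation (two-sample t-test, normal approximation):
z_β = d · √(n/2) - z_{α/2}
z_β = 0.3 · √(58/2) - 2.241
z_β = 0.3 · 5.385 - 2.241
z_β = -0.626

Power = Φ(z_β) = Φ(-0.626) ≈ 0.266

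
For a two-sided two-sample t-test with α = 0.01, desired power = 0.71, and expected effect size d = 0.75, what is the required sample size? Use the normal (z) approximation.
n = 35 per group

Sample size formula (two-sample t-test, normal approximation):
n = 2 · ((z_{α/2} + z_β) / d)²

z_{α/2} = 2.576 (for α = 0.01, two-sided)
z_β = 0.553 (for power = 0.71)
d = 0.75

n = 2 · ((2.576 + 0.553) / 0.75)²
n = 2 · (4.172)²
n ≈ 34.81
Round up to the next whole number: n = 35 per group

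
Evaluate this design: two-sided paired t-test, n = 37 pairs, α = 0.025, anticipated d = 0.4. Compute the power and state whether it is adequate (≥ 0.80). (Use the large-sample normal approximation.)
Power ≈ 0.58; the study is underpowered (power < 0.80)

Power calculation (paired t-test, normal approximation):
z_β = d · √n - z_{α/2}
z_β = 0.4 · √37 - 2.241
z_β = 0.4 · 6.083 - 2.241
z_β = 0.192

Power = Φ(z_β) = Φ(0.192) ≈ 0.576

Effect size d = 0.4 is small by Cohen's convention (0.2/0.5/0.8).

Threshold: power ≥ 0.80 is conventionally adequate.
Power ≈ 0.58 → the study is underpowered (power < 0.80).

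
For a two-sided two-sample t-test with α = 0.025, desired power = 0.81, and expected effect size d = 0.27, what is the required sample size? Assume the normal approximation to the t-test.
n = 267 per group

Sample size formula (two-sample t-test, normal approximation):
n = 2 · ((z_{α/2} + z_β) / d)²

z_{α/2} = 2.241 (for α = 0.025, two-sided)
z_β = 0.878 (for power = 0.81)
d = 0.27

n = 2 · ((2.241 + 0.878) / 0.27)²
n = 2 · (11.552)²
n ≈ 266.90
Round up to the next whole number: n = 267 per group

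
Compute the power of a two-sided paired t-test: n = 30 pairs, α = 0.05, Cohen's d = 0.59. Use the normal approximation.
Power ≈ 0.90

Power calculation (paired t-test, normal approximation):
z_β = d · √n - z_{α/2}
z_β = 0.59 · √30 - 1.960
z_β = 0.59 · 5.477 - 1.960
z_β = 1.272

Power = Φ(z_β) = Φ(1.272) ≈ 0.898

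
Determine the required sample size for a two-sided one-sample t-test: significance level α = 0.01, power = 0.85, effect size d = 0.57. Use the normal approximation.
n = 41

Sample size formula (one-sample t-test, normal approximation):
n = ((z_{α/2} + z_β) / d)²

z_{α/2} = 2.576 (for α = 0.01, two-sided)
z_β = 1.036 (for power = 0.85)
d = 0.57

n = ((2.576 + 1.036) / 0.57)²
n = (6.337)²
n ≈ 40.16
Round up to the next whole number: n = 41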